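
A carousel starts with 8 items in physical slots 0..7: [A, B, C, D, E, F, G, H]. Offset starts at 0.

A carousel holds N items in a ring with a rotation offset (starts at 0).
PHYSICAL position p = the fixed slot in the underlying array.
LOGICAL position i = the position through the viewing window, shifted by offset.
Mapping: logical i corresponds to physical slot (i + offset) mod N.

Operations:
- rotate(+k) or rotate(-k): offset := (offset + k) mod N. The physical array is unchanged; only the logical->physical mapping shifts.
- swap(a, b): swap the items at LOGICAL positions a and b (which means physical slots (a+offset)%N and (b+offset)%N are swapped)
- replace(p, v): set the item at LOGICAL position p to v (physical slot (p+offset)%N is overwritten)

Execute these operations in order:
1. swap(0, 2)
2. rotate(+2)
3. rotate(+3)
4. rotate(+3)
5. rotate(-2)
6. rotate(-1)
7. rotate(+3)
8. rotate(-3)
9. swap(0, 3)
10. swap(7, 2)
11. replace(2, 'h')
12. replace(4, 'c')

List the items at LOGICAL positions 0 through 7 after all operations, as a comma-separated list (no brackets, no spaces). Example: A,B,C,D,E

Answer: C,G,h,F,c,A,D,H

Derivation:
After op 1 (swap(0, 2)): offset=0, physical=[C,B,A,D,E,F,G,H], logical=[C,B,A,D,E,F,G,H]
After op 2 (rotate(+2)): offset=2, physical=[C,B,A,D,E,F,G,H], logical=[A,D,E,F,G,H,C,B]
After op 3 (rotate(+3)): offset=5, physical=[C,B,A,D,E,F,G,H], logical=[F,G,H,C,B,A,D,E]
After op 4 (rotate(+3)): offset=0, physical=[C,B,A,D,E,F,G,H], logical=[C,B,A,D,E,F,G,H]
After op 5 (rotate(-2)): offset=6, physical=[C,B,A,D,E,F,G,H], logical=[G,H,C,B,A,D,E,F]
After op 6 (rotate(-1)): offset=5, physical=[C,B,A,D,E,F,G,H], logical=[F,G,H,C,B,A,D,E]
After op 7 (rotate(+3)): offset=0, physical=[C,B,A,D,E,F,G,H], logical=[C,B,A,D,E,F,G,H]
After op 8 (rotate(-3)): offset=5, physical=[C,B,A,D,E,F,G,H], logical=[F,G,H,C,B,A,D,E]
After op 9 (swap(0, 3)): offset=5, physical=[F,B,A,D,E,C,G,H], logical=[C,G,H,F,B,A,D,E]
After op 10 (swap(7, 2)): offset=5, physical=[F,B,A,D,H,C,G,E], logical=[C,G,E,F,B,A,D,H]
After op 11 (replace(2, 'h')): offset=5, physical=[F,B,A,D,H,C,G,h], logical=[C,G,h,F,B,A,D,H]
After op 12 (replace(4, 'c')): offset=5, physical=[F,c,A,D,H,C,G,h], logical=[C,G,h,F,c,A,D,H]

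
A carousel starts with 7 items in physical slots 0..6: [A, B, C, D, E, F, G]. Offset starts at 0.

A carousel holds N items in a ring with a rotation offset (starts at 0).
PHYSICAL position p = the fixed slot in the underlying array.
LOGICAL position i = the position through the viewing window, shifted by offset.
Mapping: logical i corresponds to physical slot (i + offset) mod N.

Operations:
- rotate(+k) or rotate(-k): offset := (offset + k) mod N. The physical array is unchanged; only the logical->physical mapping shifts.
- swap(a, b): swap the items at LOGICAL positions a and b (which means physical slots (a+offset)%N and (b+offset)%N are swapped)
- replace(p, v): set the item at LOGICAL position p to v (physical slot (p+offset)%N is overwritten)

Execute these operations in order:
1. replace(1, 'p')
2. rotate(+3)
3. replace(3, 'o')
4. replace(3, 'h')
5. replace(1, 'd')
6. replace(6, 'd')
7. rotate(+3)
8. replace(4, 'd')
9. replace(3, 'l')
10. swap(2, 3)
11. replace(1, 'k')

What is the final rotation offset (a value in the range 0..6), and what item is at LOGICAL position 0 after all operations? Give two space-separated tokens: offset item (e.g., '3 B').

After op 1 (replace(1, 'p')): offset=0, physical=[A,p,C,D,E,F,G], logical=[A,p,C,D,E,F,G]
After op 2 (rotate(+3)): offset=3, physical=[A,p,C,D,E,F,G], logical=[D,E,F,G,A,p,C]
After op 3 (replace(3, 'o')): offset=3, physical=[A,p,C,D,E,F,o], logical=[D,E,F,o,A,p,C]
After op 4 (replace(3, 'h')): offset=3, physical=[A,p,C,D,E,F,h], logical=[D,E,F,h,A,p,C]
After op 5 (replace(1, 'd')): offset=3, physical=[A,p,C,D,d,F,h], logical=[D,d,F,h,A,p,C]
After op 6 (replace(6, 'd')): offset=3, physical=[A,p,d,D,d,F,h], logical=[D,d,F,h,A,p,d]
After op 7 (rotate(+3)): offset=6, physical=[A,p,d,D,d,F,h], logical=[h,A,p,d,D,d,F]
After op 8 (replace(4, 'd')): offset=6, physical=[A,p,d,d,d,F,h], logical=[h,A,p,d,d,d,F]
After op 9 (replace(3, 'l')): offset=6, physical=[A,p,l,d,d,F,h], logical=[h,A,p,l,d,d,F]
After op 10 (swap(2, 3)): offset=6, physical=[A,l,p,d,d,F,h], logical=[h,A,l,p,d,d,F]
After op 11 (replace(1, 'k')): offset=6, physical=[k,l,p,d,d,F,h], logical=[h,k,l,p,d,d,F]

Answer: 6 h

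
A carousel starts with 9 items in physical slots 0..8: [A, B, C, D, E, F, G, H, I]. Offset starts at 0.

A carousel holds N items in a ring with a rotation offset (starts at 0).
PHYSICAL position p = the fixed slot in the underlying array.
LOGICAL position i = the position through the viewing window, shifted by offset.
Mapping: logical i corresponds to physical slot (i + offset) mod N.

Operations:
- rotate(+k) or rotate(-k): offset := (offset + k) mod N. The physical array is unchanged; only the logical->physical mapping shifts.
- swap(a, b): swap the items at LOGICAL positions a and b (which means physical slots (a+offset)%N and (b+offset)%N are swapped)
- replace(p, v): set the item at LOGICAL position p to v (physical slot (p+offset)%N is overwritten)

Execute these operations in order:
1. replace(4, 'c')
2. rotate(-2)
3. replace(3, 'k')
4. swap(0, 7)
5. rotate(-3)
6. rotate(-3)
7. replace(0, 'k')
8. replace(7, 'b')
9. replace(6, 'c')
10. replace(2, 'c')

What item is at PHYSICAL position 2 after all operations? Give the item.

Answer: C

Derivation:
After op 1 (replace(4, 'c')): offset=0, physical=[A,B,C,D,c,F,G,H,I], logical=[A,B,C,D,c,F,G,H,I]
After op 2 (rotate(-2)): offset=7, physical=[A,B,C,D,c,F,G,H,I], logical=[H,I,A,B,C,D,c,F,G]
After op 3 (replace(3, 'k')): offset=7, physical=[A,k,C,D,c,F,G,H,I], logical=[H,I,A,k,C,D,c,F,G]
After op 4 (swap(0, 7)): offset=7, physical=[A,k,C,D,c,H,G,F,I], logical=[F,I,A,k,C,D,c,H,G]
After op 5 (rotate(-3)): offset=4, physical=[A,k,C,D,c,H,G,F,I], logical=[c,H,G,F,I,A,k,C,D]
After op 6 (rotate(-3)): offset=1, physical=[A,k,C,D,c,H,G,F,I], logical=[k,C,D,c,H,G,F,I,A]
After op 7 (replace(0, 'k')): offset=1, physical=[A,k,C,D,c,H,G,F,I], logical=[k,C,D,c,H,G,F,I,A]
After op 8 (replace(7, 'b')): offset=1, physical=[A,k,C,D,c,H,G,F,b], logical=[k,C,D,c,H,G,F,b,A]
After op 9 (replace(6, 'c')): offset=1, physical=[A,k,C,D,c,H,G,c,b], logical=[k,C,D,c,H,G,c,b,A]
After op 10 (replace(2, 'c')): offset=1, physical=[A,k,C,c,c,H,G,c,b], logical=[k,C,c,c,H,G,c,b,A]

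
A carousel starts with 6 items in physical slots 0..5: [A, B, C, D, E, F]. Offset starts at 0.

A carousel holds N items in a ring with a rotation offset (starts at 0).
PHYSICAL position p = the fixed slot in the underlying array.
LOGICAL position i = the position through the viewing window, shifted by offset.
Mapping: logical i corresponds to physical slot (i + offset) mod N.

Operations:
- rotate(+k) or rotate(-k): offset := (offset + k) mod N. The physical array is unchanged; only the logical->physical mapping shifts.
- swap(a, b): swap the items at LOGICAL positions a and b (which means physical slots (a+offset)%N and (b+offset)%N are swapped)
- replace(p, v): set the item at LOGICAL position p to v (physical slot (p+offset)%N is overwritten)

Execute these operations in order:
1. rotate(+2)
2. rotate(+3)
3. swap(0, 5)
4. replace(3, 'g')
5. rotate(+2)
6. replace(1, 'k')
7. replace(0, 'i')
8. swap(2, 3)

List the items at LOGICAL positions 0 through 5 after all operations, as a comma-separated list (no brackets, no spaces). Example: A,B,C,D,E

Answer: i,k,F,D,E,A

Derivation:
After op 1 (rotate(+2)): offset=2, physical=[A,B,C,D,E,F], logical=[C,D,E,F,A,B]
After op 2 (rotate(+3)): offset=5, physical=[A,B,C,D,E,F], logical=[F,A,B,C,D,E]
After op 3 (swap(0, 5)): offset=5, physical=[A,B,C,D,F,E], logical=[E,A,B,C,D,F]
After op 4 (replace(3, 'g')): offset=5, physical=[A,B,g,D,F,E], logical=[E,A,B,g,D,F]
After op 5 (rotate(+2)): offset=1, physical=[A,B,g,D,F,E], logical=[B,g,D,F,E,A]
After op 6 (replace(1, 'k')): offset=1, physical=[A,B,k,D,F,E], logical=[B,k,D,F,E,A]
After op 7 (replace(0, 'i')): offset=1, physical=[A,i,k,D,F,E], logical=[i,k,D,F,E,A]
After op 8 (swap(2, 3)): offset=1, physical=[A,i,k,F,D,E], logical=[i,k,F,D,E,A]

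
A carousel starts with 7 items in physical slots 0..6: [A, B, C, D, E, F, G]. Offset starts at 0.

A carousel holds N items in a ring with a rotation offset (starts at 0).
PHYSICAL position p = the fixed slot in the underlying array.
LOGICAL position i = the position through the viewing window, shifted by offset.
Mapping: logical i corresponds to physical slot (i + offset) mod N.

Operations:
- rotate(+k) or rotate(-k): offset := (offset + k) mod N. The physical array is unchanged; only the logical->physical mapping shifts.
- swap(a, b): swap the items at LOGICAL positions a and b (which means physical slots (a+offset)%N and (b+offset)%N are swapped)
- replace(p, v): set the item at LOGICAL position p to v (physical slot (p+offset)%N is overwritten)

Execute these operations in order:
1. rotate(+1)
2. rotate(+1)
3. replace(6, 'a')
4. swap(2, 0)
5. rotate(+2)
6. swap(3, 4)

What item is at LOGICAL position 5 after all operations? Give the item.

After op 1 (rotate(+1)): offset=1, physical=[A,B,C,D,E,F,G], logical=[B,C,D,E,F,G,A]
After op 2 (rotate(+1)): offset=2, physical=[A,B,C,D,E,F,G], logical=[C,D,E,F,G,A,B]
After op 3 (replace(6, 'a')): offset=2, physical=[A,a,C,D,E,F,G], logical=[C,D,E,F,G,A,a]
After op 4 (swap(2, 0)): offset=2, physical=[A,a,E,D,C,F,G], logical=[E,D,C,F,G,A,a]
After op 5 (rotate(+2)): offset=4, physical=[A,a,E,D,C,F,G], logical=[C,F,G,A,a,E,D]
After op 6 (swap(3, 4)): offset=4, physical=[a,A,E,D,C,F,G], logical=[C,F,G,a,A,E,D]

Answer: E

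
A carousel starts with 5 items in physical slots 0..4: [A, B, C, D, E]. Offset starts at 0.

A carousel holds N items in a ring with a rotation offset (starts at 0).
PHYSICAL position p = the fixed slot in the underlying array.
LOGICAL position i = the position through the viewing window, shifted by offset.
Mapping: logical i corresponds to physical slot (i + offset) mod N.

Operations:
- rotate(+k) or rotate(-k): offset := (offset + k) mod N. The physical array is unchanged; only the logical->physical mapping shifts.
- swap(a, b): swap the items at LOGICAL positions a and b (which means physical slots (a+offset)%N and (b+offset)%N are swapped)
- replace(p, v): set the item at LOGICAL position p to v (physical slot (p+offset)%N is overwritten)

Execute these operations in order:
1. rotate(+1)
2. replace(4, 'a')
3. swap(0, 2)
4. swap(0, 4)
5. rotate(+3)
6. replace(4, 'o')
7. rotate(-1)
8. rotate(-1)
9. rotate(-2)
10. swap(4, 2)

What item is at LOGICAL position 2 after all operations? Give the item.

After op 1 (rotate(+1)): offset=1, physical=[A,B,C,D,E], logical=[B,C,D,E,A]
After op 2 (replace(4, 'a')): offset=1, physical=[a,B,C,D,E], logical=[B,C,D,E,a]
After op 3 (swap(0, 2)): offset=1, physical=[a,D,C,B,E], logical=[D,C,B,E,a]
After op 4 (swap(0, 4)): offset=1, physical=[D,a,C,B,E], logical=[a,C,B,E,D]
After op 5 (rotate(+3)): offset=4, physical=[D,a,C,B,E], logical=[E,D,a,C,B]
After op 6 (replace(4, 'o')): offset=4, physical=[D,a,C,o,E], logical=[E,D,a,C,o]
After op 7 (rotate(-1)): offset=3, physical=[D,a,C,o,E], logical=[o,E,D,a,C]
After op 8 (rotate(-1)): offset=2, physical=[D,a,C,o,E], logical=[C,o,E,D,a]
After op 9 (rotate(-2)): offset=0, physical=[D,a,C,o,E], logical=[D,a,C,o,E]
After op 10 (swap(4, 2)): offset=0, physical=[D,a,E,o,C], logical=[D,a,E,o,C]

Answer: E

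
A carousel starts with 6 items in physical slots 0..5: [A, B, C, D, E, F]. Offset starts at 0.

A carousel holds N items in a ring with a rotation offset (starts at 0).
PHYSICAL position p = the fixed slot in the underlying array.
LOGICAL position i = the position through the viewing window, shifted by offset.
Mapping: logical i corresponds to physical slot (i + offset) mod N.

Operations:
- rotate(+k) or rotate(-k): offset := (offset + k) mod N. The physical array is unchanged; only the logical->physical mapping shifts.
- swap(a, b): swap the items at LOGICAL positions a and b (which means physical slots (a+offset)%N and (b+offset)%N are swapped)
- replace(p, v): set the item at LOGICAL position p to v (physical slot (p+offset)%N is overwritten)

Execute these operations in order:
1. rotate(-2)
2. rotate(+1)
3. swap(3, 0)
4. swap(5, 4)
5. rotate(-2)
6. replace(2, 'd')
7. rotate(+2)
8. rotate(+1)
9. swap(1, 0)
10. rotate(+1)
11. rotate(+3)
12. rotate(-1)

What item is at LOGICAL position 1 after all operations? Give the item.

After op 1 (rotate(-2)): offset=4, physical=[A,B,C,D,E,F], logical=[E,F,A,B,C,D]
After op 2 (rotate(+1)): offset=5, physical=[A,B,C,D,E,F], logical=[F,A,B,C,D,E]
After op 3 (swap(3, 0)): offset=5, physical=[A,B,F,D,E,C], logical=[C,A,B,F,D,E]
After op 4 (swap(5, 4)): offset=5, physical=[A,B,F,E,D,C], logical=[C,A,B,F,E,D]
After op 5 (rotate(-2)): offset=3, physical=[A,B,F,E,D,C], logical=[E,D,C,A,B,F]
After op 6 (replace(2, 'd')): offset=3, physical=[A,B,F,E,D,d], logical=[E,D,d,A,B,F]
After op 7 (rotate(+2)): offset=5, physical=[A,B,F,E,D,d], logical=[d,A,B,F,E,D]
After op 8 (rotate(+1)): offset=0, physical=[A,B,F,E,D,d], logical=[A,B,F,E,D,d]
After op 9 (swap(1, 0)): offset=0, physical=[B,A,F,E,D,d], logical=[B,A,F,E,D,d]
After op 10 (rotate(+1)): offset=1, physical=[B,A,F,E,D,d], logical=[A,F,E,D,d,B]
After op 11 (rotate(+3)): offset=4, physical=[B,A,F,E,D,d], logical=[D,d,B,A,F,E]
After op 12 (rotate(-1)): offset=3, physical=[B,A,F,E,D,d], logical=[E,D,d,B,A,F]

Answer: D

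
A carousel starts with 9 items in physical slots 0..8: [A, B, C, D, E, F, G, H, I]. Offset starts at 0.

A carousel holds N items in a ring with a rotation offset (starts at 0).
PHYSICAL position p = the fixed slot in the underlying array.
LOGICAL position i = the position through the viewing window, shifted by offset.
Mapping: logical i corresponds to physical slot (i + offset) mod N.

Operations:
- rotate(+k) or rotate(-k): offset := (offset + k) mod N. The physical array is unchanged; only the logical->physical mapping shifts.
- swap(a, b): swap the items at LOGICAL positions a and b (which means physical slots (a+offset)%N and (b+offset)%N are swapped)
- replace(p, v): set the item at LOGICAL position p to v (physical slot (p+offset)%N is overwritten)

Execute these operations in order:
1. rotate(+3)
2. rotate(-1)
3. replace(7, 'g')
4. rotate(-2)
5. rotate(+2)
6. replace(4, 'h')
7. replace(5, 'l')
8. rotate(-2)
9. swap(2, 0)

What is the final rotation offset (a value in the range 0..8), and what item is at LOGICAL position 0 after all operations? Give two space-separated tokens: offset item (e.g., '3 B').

Answer: 0 C

Derivation:
After op 1 (rotate(+3)): offset=3, physical=[A,B,C,D,E,F,G,H,I], logical=[D,E,F,G,H,I,A,B,C]
After op 2 (rotate(-1)): offset=2, physical=[A,B,C,D,E,F,G,H,I], logical=[C,D,E,F,G,H,I,A,B]
After op 3 (replace(7, 'g')): offset=2, physical=[g,B,C,D,E,F,G,H,I], logical=[C,D,E,F,G,H,I,g,B]
After op 4 (rotate(-2)): offset=0, physical=[g,B,C,D,E,F,G,H,I], logical=[g,B,C,D,E,F,G,H,I]
After op 5 (rotate(+2)): offset=2, physical=[g,B,C,D,E,F,G,H,I], logical=[C,D,E,F,G,H,I,g,B]
After op 6 (replace(4, 'h')): offset=2, physical=[g,B,C,D,E,F,h,H,I], logical=[C,D,E,F,h,H,I,g,B]
After op 7 (replace(5, 'l')): offset=2, physical=[g,B,C,D,E,F,h,l,I], logical=[C,D,E,F,h,l,I,g,B]
After op 8 (rotate(-2)): offset=0, physical=[g,B,C,D,E,F,h,l,I], logical=[g,B,C,D,E,F,h,l,I]
After op 9 (swap(2, 0)): offset=0, physical=[C,B,g,D,E,F,h,l,I], logical=[C,B,g,D,E,F,h,l,I]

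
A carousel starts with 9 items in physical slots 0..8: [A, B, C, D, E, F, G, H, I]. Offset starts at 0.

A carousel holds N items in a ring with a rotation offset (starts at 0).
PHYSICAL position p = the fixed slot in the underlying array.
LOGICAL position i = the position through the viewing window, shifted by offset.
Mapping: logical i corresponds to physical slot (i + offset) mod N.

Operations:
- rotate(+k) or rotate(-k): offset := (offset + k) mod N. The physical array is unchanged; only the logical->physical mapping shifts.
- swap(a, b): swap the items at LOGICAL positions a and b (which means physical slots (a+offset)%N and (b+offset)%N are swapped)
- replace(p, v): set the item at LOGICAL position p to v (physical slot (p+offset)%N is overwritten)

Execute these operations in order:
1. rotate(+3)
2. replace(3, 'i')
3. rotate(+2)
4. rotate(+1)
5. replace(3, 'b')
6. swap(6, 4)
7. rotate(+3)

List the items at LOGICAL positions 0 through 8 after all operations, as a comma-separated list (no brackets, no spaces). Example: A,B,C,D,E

After op 1 (rotate(+3)): offset=3, physical=[A,B,C,D,E,F,G,H,I], logical=[D,E,F,G,H,I,A,B,C]
After op 2 (replace(3, 'i')): offset=3, physical=[A,B,C,D,E,F,i,H,I], logical=[D,E,F,i,H,I,A,B,C]
After op 3 (rotate(+2)): offset=5, physical=[A,B,C,D,E,F,i,H,I], logical=[F,i,H,I,A,B,C,D,E]
After op 4 (rotate(+1)): offset=6, physical=[A,B,C,D,E,F,i,H,I], logical=[i,H,I,A,B,C,D,E,F]
After op 5 (replace(3, 'b')): offset=6, physical=[b,B,C,D,E,F,i,H,I], logical=[i,H,I,b,B,C,D,E,F]
After op 6 (swap(6, 4)): offset=6, physical=[b,D,C,B,E,F,i,H,I], logical=[i,H,I,b,D,C,B,E,F]
After op 7 (rotate(+3)): offset=0, physical=[b,D,C,B,E,F,i,H,I], logical=[b,D,C,B,E,F,i,H,I]

Answer: b,D,C,B,E,F,i,H,I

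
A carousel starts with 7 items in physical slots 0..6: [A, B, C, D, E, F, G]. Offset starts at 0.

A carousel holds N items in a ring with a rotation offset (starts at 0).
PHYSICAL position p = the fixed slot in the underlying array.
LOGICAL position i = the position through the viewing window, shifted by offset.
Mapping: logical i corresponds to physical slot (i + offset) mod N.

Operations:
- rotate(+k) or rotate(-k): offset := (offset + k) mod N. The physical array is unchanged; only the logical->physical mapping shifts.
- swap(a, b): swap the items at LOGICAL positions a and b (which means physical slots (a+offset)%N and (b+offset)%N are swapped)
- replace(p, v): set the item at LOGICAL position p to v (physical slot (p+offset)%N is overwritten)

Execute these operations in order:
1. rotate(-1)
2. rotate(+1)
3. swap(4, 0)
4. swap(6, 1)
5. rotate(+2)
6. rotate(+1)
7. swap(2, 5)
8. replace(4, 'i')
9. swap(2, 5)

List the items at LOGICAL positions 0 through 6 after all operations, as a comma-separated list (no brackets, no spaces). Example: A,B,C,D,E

Answer: D,A,F,B,i,G,C

Derivation:
After op 1 (rotate(-1)): offset=6, physical=[A,B,C,D,E,F,G], logical=[G,A,B,C,D,E,F]
After op 2 (rotate(+1)): offset=0, physical=[A,B,C,D,E,F,G], logical=[A,B,C,D,E,F,G]
After op 3 (swap(4, 0)): offset=0, physical=[E,B,C,D,A,F,G], logical=[E,B,C,D,A,F,G]
After op 4 (swap(6, 1)): offset=0, physical=[E,G,C,D,A,F,B], logical=[E,G,C,D,A,F,B]
After op 5 (rotate(+2)): offset=2, physical=[E,G,C,D,A,F,B], logical=[C,D,A,F,B,E,G]
After op 6 (rotate(+1)): offset=3, physical=[E,G,C,D,A,F,B], logical=[D,A,F,B,E,G,C]
After op 7 (swap(2, 5)): offset=3, physical=[E,F,C,D,A,G,B], logical=[D,A,G,B,E,F,C]
After op 8 (replace(4, 'i')): offset=3, physical=[i,F,C,D,A,G,B], logical=[D,A,G,B,i,F,C]
After op 9 (swap(2, 5)): offset=3, physical=[i,G,C,D,A,F,B], logical=[D,A,F,B,i,G,C]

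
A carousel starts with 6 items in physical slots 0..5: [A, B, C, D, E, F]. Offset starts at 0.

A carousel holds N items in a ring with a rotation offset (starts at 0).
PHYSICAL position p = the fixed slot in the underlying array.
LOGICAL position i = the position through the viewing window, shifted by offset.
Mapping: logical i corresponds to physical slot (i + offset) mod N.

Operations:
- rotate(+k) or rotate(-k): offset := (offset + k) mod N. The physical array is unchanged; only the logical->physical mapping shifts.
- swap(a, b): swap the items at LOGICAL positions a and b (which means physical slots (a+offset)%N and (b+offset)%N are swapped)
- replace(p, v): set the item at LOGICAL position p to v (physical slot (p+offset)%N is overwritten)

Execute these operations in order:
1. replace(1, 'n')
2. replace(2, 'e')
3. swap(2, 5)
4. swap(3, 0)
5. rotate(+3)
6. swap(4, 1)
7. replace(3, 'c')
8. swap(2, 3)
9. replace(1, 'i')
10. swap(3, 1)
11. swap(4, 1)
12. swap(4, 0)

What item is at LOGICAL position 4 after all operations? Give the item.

Answer: A

Derivation:
After op 1 (replace(1, 'n')): offset=0, physical=[A,n,C,D,E,F], logical=[A,n,C,D,E,F]
After op 2 (replace(2, 'e')): offset=0, physical=[A,n,e,D,E,F], logical=[A,n,e,D,E,F]
After op 3 (swap(2, 5)): offset=0, physical=[A,n,F,D,E,e], logical=[A,n,F,D,E,e]
After op 4 (swap(3, 0)): offset=0, physical=[D,n,F,A,E,e], logical=[D,n,F,A,E,e]
After op 5 (rotate(+3)): offset=3, physical=[D,n,F,A,E,e], logical=[A,E,e,D,n,F]
After op 6 (swap(4, 1)): offset=3, physical=[D,E,F,A,n,e], logical=[A,n,e,D,E,F]
After op 7 (replace(3, 'c')): offset=3, physical=[c,E,F,A,n,e], logical=[A,n,e,c,E,F]
After op 8 (swap(2, 3)): offset=3, physical=[e,E,F,A,n,c], logical=[A,n,c,e,E,F]
After op 9 (replace(1, 'i')): offset=3, physical=[e,E,F,A,i,c], logical=[A,i,c,e,E,F]
After op 10 (swap(3, 1)): offset=3, physical=[i,E,F,A,e,c], logical=[A,e,c,i,E,F]
After op 11 (swap(4, 1)): offset=3, physical=[i,e,F,A,E,c], logical=[A,E,c,i,e,F]
After op 12 (swap(4, 0)): offset=3, physical=[i,A,F,e,E,c], logical=[e,E,c,i,A,F]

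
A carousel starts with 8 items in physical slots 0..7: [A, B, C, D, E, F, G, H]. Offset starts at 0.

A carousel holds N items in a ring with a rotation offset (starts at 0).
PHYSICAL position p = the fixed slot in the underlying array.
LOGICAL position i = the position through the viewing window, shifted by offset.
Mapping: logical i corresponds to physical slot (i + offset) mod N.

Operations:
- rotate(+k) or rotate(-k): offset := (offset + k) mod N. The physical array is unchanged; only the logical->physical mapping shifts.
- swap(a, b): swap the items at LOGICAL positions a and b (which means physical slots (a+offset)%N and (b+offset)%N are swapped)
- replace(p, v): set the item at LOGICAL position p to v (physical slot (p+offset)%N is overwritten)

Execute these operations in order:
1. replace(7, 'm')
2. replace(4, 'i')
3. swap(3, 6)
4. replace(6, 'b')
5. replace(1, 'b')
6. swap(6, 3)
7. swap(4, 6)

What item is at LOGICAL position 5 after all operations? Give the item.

Answer: F

Derivation:
After op 1 (replace(7, 'm')): offset=0, physical=[A,B,C,D,E,F,G,m], logical=[A,B,C,D,E,F,G,m]
After op 2 (replace(4, 'i')): offset=0, physical=[A,B,C,D,i,F,G,m], logical=[A,B,C,D,i,F,G,m]
After op 3 (swap(3, 6)): offset=0, physical=[A,B,C,G,i,F,D,m], logical=[A,B,C,G,i,F,D,m]
After op 4 (replace(6, 'b')): offset=0, physical=[A,B,C,G,i,F,b,m], logical=[A,B,C,G,i,F,b,m]
After op 5 (replace(1, 'b')): offset=0, physical=[A,b,C,G,i,F,b,m], logical=[A,b,C,G,i,F,b,m]
After op 6 (swap(6, 3)): offset=0, physical=[A,b,C,b,i,F,G,m], logical=[A,b,C,b,i,F,G,m]
After op 7 (swap(4, 6)): offset=0, physical=[A,b,C,b,G,F,i,m], logical=[A,b,C,b,G,F,i,m]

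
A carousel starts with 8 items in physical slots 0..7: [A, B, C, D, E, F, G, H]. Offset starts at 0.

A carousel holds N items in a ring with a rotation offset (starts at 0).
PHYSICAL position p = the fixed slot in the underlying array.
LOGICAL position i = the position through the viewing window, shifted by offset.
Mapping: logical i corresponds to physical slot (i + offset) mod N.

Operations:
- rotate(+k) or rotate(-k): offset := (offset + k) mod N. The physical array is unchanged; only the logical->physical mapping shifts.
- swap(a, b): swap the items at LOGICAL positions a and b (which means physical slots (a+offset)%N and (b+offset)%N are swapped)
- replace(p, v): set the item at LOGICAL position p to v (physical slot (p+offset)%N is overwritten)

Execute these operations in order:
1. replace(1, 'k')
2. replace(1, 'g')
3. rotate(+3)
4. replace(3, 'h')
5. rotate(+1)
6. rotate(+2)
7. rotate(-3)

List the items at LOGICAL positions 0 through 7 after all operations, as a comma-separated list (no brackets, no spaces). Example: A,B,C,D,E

After op 1 (replace(1, 'k')): offset=0, physical=[A,k,C,D,E,F,G,H], logical=[A,k,C,D,E,F,G,H]
After op 2 (replace(1, 'g')): offset=0, physical=[A,g,C,D,E,F,G,H], logical=[A,g,C,D,E,F,G,H]
After op 3 (rotate(+3)): offset=3, physical=[A,g,C,D,E,F,G,H], logical=[D,E,F,G,H,A,g,C]
After op 4 (replace(3, 'h')): offset=3, physical=[A,g,C,D,E,F,h,H], logical=[D,E,F,h,H,A,g,C]
After op 5 (rotate(+1)): offset=4, physical=[A,g,C,D,E,F,h,H], logical=[E,F,h,H,A,g,C,D]
After op 6 (rotate(+2)): offset=6, physical=[A,g,C,D,E,F,h,H], logical=[h,H,A,g,C,D,E,F]
After op 7 (rotate(-3)): offset=3, physical=[A,g,C,D,E,F,h,H], logical=[D,E,F,h,H,A,g,C]

Answer: D,E,F,h,H,A,g,C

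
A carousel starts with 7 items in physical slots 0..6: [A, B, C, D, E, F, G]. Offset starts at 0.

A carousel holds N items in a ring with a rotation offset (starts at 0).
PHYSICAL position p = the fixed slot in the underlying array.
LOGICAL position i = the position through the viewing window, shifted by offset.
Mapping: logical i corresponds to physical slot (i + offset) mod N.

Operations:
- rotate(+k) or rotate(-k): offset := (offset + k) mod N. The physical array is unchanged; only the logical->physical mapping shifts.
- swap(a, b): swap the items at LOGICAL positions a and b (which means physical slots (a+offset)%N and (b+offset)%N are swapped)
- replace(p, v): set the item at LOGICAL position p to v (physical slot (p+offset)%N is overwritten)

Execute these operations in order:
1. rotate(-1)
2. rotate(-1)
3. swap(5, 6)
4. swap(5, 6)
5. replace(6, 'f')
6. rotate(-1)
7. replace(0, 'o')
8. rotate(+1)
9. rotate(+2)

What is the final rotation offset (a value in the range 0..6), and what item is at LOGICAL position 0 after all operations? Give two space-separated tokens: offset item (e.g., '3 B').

After op 1 (rotate(-1)): offset=6, physical=[A,B,C,D,E,F,G], logical=[G,A,B,C,D,E,F]
After op 2 (rotate(-1)): offset=5, physical=[A,B,C,D,E,F,G], logical=[F,G,A,B,C,D,E]
After op 3 (swap(5, 6)): offset=5, physical=[A,B,C,E,D,F,G], logical=[F,G,A,B,C,E,D]
After op 4 (swap(5, 6)): offset=5, physical=[A,B,C,D,E,F,G], logical=[F,G,A,B,C,D,E]
After op 5 (replace(6, 'f')): offset=5, physical=[A,B,C,D,f,F,G], logical=[F,G,A,B,C,D,f]
After op 6 (rotate(-1)): offset=4, physical=[A,B,C,D,f,F,G], logical=[f,F,G,A,B,C,D]
After op 7 (replace(0, 'o')): offset=4, physical=[A,B,C,D,o,F,G], logical=[o,F,G,A,B,C,D]
After op 8 (rotate(+1)): offset=5, physical=[A,B,C,D,o,F,G], logical=[F,G,A,B,C,D,o]
After op 9 (rotate(+2)): offset=0, physical=[A,B,C,D,o,F,G], logical=[A,B,C,D,o,F,G]

Answer: 0 A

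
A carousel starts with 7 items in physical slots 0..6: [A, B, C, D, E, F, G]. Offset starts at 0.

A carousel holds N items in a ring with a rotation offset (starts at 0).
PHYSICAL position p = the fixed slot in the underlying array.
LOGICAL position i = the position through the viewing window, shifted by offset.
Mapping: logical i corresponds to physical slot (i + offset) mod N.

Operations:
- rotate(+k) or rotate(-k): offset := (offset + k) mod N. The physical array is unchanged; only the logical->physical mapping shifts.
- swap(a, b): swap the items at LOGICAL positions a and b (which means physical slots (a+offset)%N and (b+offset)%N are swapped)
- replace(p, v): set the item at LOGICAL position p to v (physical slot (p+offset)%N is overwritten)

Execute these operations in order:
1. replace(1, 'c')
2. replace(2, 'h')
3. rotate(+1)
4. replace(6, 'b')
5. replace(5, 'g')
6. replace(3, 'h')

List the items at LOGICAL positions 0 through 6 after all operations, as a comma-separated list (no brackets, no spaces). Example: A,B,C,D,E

Answer: c,h,D,h,F,g,b

Derivation:
After op 1 (replace(1, 'c')): offset=0, physical=[A,c,C,D,E,F,G], logical=[A,c,C,D,E,F,G]
After op 2 (replace(2, 'h')): offset=0, physical=[A,c,h,D,E,F,G], logical=[A,c,h,D,E,F,G]
After op 3 (rotate(+1)): offset=1, physical=[A,c,h,D,E,F,G], logical=[c,h,D,E,F,G,A]
After op 4 (replace(6, 'b')): offset=1, physical=[b,c,h,D,E,F,G], logical=[c,h,D,E,F,G,b]
After op 5 (replace(5, 'g')): offset=1, physical=[b,c,h,D,E,F,g], logical=[c,h,D,E,F,g,b]
After op 6 (replace(3, 'h')): offset=1, physical=[b,c,h,D,h,F,g], logical=[c,h,D,h,F,g,b]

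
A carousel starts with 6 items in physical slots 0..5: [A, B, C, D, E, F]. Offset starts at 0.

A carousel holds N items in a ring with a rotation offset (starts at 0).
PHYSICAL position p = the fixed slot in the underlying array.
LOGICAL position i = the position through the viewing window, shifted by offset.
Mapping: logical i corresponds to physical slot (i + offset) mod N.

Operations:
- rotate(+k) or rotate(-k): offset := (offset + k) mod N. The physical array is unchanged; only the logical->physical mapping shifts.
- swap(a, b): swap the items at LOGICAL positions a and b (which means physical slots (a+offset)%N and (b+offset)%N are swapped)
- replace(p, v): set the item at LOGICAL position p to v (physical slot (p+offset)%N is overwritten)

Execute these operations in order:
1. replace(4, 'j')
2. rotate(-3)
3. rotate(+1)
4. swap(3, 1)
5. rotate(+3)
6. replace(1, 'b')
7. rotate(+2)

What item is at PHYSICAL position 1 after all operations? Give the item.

Answer: F

Derivation:
After op 1 (replace(4, 'j')): offset=0, physical=[A,B,C,D,j,F], logical=[A,B,C,D,j,F]
After op 2 (rotate(-3)): offset=3, physical=[A,B,C,D,j,F], logical=[D,j,F,A,B,C]
After op 3 (rotate(+1)): offset=4, physical=[A,B,C,D,j,F], logical=[j,F,A,B,C,D]
After op 4 (swap(3, 1)): offset=4, physical=[A,F,C,D,j,B], logical=[j,B,A,F,C,D]
After op 5 (rotate(+3)): offset=1, physical=[A,F,C,D,j,B], logical=[F,C,D,j,B,A]
After op 6 (replace(1, 'b')): offset=1, physical=[A,F,b,D,j,B], logical=[F,b,D,j,B,A]
After op 7 (rotate(+2)): offset=3, physical=[A,F,b,D,j,B], logical=[D,j,B,A,F,b]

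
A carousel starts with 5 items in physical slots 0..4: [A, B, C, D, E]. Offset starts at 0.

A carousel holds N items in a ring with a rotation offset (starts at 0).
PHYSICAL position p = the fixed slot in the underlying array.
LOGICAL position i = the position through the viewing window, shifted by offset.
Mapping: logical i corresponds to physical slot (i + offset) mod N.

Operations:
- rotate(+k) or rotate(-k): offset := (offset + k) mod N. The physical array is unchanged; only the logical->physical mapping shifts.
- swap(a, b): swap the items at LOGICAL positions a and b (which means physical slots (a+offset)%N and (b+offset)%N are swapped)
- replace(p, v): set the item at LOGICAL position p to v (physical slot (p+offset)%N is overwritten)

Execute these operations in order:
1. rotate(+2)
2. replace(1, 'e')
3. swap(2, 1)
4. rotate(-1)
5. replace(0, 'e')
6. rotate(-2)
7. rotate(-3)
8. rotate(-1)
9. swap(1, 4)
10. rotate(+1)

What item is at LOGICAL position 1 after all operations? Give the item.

Answer: C

Derivation:
After op 1 (rotate(+2)): offset=2, physical=[A,B,C,D,E], logical=[C,D,E,A,B]
After op 2 (replace(1, 'e')): offset=2, physical=[A,B,C,e,E], logical=[C,e,E,A,B]
After op 3 (swap(2, 1)): offset=2, physical=[A,B,C,E,e], logical=[C,E,e,A,B]
After op 4 (rotate(-1)): offset=1, physical=[A,B,C,E,e], logical=[B,C,E,e,A]
After op 5 (replace(0, 'e')): offset=1, physical=[A,e,C,E,e], logical=[e,C,E,e,A]
After op 6 (rotate(-2)): offset=4, physical=[A,e,C,E,e], logical=[e,A,e,C,E]
After op 7 (rotate(-3)): offset=1, physical=[A,e,C,E,e], logical=[e,C,E,e,A]
After op 8 (rotate(-1)): offset=0, physical=[A,e,C,E,e], logical=[A,e,C,E,e]
After op 9 (swap(1, 4)): offset=0, physical=[A,e,C,E,e], logical=[A,e,C,E,e]
After op 10 (rotate(+1)): offset=1, physical=[A,e,C,E,e], logical=[e,C,E,e,A]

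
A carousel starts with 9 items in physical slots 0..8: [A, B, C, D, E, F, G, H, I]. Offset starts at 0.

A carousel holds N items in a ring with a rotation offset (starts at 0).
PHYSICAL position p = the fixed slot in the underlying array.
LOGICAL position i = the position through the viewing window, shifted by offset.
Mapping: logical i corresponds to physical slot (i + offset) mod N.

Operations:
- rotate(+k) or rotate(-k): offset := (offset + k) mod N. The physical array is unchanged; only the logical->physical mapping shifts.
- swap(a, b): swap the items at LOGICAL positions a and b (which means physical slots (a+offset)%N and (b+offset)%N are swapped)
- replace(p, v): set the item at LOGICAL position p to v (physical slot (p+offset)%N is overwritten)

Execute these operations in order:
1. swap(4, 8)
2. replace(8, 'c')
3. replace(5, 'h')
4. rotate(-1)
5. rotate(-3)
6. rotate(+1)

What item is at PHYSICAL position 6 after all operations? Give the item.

Answer: G

Derivation:
After op 1 (swap(4, 8)): offset=0, physical=[A,B,C,D,I,F,G,H,E], logical=[A,B,C,D,I,F,G,H,E]
After op 2 (replace(8, 'c')): offset=0, physical=[A,B,C,D,I,F,G,H,c], logical=[A,B,C,D,I,F,G,H,c]
After op 3 (replace(5, 'h')): offset=0, physical=[A,B,C,D,I,h,G,H,c], logical=[A,B,C,D,I,h,G,H,c]
After op 4 (rotate(-1)): offset=8, physical=[A,B,C,D,I,h,G,H,c], logical=[c,A,B,C,D,I,h,G,H]
After op 5 (rotate(-3)): offset=5, physical=[A,B,C,D,I,h,G,H,c], logical=[h,G,H,c,A,B,C,D,I]
After op 6 (rotate(+1)): offset=6, physical=[A,B,C,D,I,h,G,H,c], logical=[G,H,c,A,B,C,D,I,h]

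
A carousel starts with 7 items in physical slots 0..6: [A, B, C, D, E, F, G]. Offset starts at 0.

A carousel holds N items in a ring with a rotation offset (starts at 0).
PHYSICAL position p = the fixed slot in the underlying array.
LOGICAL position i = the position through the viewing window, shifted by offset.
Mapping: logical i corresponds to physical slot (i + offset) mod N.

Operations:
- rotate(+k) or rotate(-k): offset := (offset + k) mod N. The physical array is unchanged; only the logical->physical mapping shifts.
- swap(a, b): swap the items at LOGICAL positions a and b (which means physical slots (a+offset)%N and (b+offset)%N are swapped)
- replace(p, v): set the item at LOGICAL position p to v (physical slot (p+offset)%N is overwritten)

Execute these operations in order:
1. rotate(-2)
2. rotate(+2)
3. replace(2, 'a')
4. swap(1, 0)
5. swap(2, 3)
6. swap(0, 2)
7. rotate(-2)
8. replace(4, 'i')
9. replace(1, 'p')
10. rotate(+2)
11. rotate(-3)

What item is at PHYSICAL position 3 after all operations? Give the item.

Answer: a

Derivation:
After op 1 (rotate(-2)): offset=5, physical=[A,B,C,D,E,F,G], logical=[F,G,A,B,C,D,E]
After op 2 (rotate(+2)): offset=0, physical=[A,B,C,D,E,F,G], logical=[A,B,C,D,E,F,G]
After op 3 (replace(2, 'a')): offset=0, physical=[A,B,a,D,E,F,G], logical=[A,B,a,D,E,F,G]
After op 4 (swap(1, 0)): offset=0, physical=[B,A,a,D,E,F,G], logical=[B,A,a,D,E,F,G]
After op 5 (swap(2, 3)): offset=0, physical=[B,A,D,a,E,F,G], logical=[B,A,D,a,E,F,G]
After op 6 (swap(0, 2)): offset=0, physical=[D,A,B,a,E,F,G], logical=[D,A,B,a,E,F,G]
After op 7 (rotate(-2)): offset=5, physical=[D,A,B,a,E,F,G], logical=[F,G,D,A,B,a,E]
After op 8 (replace(4, 'i')): offset=5, physical=[D,A,i,a,E,F,G], logical=[F,G,D,A,i,a,E]
After op 9 (replace(1, 'p')): offset=5, physical=[D,A,i,a,E,F,p], logical=[F,p,D,A,i,a,E]
After op 10 (rotate(+2)): offset=0, physical=[D,A,i,a,E,F,p], logical=[D,A,i,a,E,F,p]
After op 11 (rotate(-3)): offset=4, physical=[D,A,i,a,E,F,p], logical=[E,F,p,D,A,i,a]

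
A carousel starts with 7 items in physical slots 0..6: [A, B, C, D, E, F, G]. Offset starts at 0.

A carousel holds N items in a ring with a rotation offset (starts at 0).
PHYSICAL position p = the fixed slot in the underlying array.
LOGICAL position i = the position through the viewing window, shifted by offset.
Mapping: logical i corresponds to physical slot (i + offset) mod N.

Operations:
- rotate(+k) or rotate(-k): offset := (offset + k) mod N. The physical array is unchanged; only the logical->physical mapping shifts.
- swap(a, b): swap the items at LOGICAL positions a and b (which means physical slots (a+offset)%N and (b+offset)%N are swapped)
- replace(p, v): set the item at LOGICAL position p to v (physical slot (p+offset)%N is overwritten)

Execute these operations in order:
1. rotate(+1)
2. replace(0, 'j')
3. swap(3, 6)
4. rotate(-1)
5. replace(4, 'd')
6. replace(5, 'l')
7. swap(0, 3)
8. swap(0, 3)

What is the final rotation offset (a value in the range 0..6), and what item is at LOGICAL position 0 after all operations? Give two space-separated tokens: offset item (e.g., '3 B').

After op 1 (rotate(+1)): offset=1, physical=[A,B,C,D,E,F,G], logical=[B,C,D,E,F,G,A]
After op 2 (replace(0, 'j')): offset=1, physical=[A,j,C,D,E,F,G], logical=[j,C,D,E,F,G,A]
After op 3 (swap(3, 6)): offset=1, physical=[E,j,C,D,A,F,G], logical=[j,C,D,A,F,G,E]
After op 4 (rotate(-1)): offset=0, physical=[E,j,C,D,A,F,G], logical=[E,j,C,D,A,F,G]
After op 5 (replace(4, 'd')): offset=0, physical=[E,j,C,D,d,F,G], logical=[E,j,C,D,d,F,G]
After op 6 (replace(5, 'l')): offset=0, physical=[E,j,C,D,d,l,G], logical=[E,j,C,D,d,l,G]
After op 7 (swap(0, 3)): offset=0, physical=[D,j,C,E,d,l,G], logical=[D,j,C,E,d,l,G]
After op 8 (swap(0, 3)): offset=0, physical=[E,j,C,D,d,l,G], logical=[E,j,C,D,d,l,G]

Answer: 0 E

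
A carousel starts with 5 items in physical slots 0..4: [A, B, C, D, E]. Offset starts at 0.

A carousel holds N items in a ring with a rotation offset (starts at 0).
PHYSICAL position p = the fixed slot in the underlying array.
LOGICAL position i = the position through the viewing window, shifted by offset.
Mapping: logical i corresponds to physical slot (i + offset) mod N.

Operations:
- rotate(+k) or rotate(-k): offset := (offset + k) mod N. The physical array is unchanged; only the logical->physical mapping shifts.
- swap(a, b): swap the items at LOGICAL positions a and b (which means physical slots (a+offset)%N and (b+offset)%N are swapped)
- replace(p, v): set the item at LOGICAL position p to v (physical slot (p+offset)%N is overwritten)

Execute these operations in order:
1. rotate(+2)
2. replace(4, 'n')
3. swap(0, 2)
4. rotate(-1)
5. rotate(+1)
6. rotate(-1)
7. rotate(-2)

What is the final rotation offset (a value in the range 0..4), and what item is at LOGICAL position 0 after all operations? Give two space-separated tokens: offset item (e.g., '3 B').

Answer: 4 C

Derivation:
After op 1 (rotate(+2)): offset=2, physical=[A,B,C,D,E], logical=[C,D,E,A,B]
After op 2 (replace(4, 'n')): offset=2, physical=[A,n,C,D,E], logical=[C,D,E,A,n]
After op 3 (swap(0, 2)): offset=2, physical=[A,n,E,D,C], logical=[E,D,C,A,n]
After op 4 (rotate(-1)): offset=1, physical=[A,n,E,D,C], logical=[n,E,D,C,A]
After op 5 (rotate(+1)): offset=2, physical=[A,n,E,D,C], logical=[E,D,C,A,n]
After op 6 (rotate(-1)): offset=1, physical=[A,n,E,D,C], logical=[n,E,D,C,A]
After op 7 (rotate(-2)): offset=4, physical=[A,n,E,D,C], logical=[C,A,n,E,D]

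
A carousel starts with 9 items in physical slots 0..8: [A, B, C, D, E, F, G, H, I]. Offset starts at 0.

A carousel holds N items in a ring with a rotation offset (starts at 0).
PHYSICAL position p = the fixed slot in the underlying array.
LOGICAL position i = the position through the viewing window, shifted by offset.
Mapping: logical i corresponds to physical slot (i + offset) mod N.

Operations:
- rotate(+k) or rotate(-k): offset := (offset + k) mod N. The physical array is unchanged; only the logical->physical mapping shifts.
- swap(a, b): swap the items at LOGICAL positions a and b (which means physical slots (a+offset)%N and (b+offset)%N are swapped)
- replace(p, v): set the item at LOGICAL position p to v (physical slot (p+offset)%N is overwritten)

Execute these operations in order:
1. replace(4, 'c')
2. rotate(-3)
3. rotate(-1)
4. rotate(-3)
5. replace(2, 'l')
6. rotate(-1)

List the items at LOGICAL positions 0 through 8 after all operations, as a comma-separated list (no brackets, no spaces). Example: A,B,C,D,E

After op 1 (replace(4, 'c')): offset=0, physical=[A,B,C,D,c,F,G,H,I], logical=[A,B,C,D,c,F,G,H,I]
After op 2 (rotate(-3)): offset=6, physical=[A,B,C,D,c,F,G,H,I], logical=[G,H,I,A,B,C,D,c,F]
After op 3 (rotate(-1)): offset=5, physical=[A,B,C,D,c,F,G,H,I], logical=[F,G,H,I,A,B,C,D,c]
After op 4 (rotate(-3)): offset=2, physical=[A,B,C,D,c,F,G,H,I], logical=[C,D,c,F,G,H,I,A,B]
After op 5 (replace(2, 'l')): offset=2, physical=[A,B,C,D,l,F,G,H,I], logical=[C,D,l,F,G,H,I,A,B]
After op 6 (rotate(-1)): offset=1, physical=[A,B,C,D,l,F,G,H,I], logical=[B,C,D,l,F,G,H,I,A]

Answer: B,C,D,l,F,G,H,I,A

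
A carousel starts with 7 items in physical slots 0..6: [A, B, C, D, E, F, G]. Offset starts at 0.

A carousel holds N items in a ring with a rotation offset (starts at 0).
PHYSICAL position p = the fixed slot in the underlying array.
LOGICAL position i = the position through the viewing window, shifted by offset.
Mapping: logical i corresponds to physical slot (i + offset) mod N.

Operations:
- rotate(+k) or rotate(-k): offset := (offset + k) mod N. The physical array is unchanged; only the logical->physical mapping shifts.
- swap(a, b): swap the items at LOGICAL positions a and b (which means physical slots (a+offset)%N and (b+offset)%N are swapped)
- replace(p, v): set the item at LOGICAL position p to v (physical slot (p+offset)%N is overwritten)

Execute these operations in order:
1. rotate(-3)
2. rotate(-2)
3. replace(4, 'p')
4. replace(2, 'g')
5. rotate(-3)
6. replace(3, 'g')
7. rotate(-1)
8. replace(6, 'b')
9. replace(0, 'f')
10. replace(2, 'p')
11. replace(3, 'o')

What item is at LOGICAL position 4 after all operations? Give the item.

After op 1 (rotate(-3)): offset=4, physical=[A,B,C,D,E,F,G], logical=[E,F,G,A,B,C,D]
After op 2 (rotate(-2)): offset=2, physical=[A,B,C,D,E,F,G], logical=[C,D,E,F,G,A,B]
After op 3 (replace(4, 'p')): offset=2, physical=[A,B,C,D,E,F,p], logical=[C,D,E,F,p,A,B]
After op 4 (replace(2, 'g')): offset=2, physical=[A,B,C,D,g,F,p], logical=[C,D,g,F,p,A,B]
After op 5 (rotate(-3)): offset=6, physical=[A,B,C,D,g,F,p], logical=[p,A,B,C,D,g,F]
After op 6 (replace(3, 'g')): offset=6, physical=[A,B,g,D,g,F,p], logical=[p,A,B,g,D,g,F]
After op 7 (rotate(-1)): offset=5, physical=[A,B,g,D,g,F,p], logical=[F,p,A,B,g,D,g]
After op 8 (replace(6, 'b')): offset=5, physical=[A,B,g,D,b,F,p], logical=[F,p,A,B,g,D,b]
After op 9 (replace(0, 'f')): offset=5, physical=[A,B,g,D,b,f,p], logical=[f,p,A,B,g,D,b]
After op 10 (replace(2, 'p')): offset=5, physical=[p,B,g,D,b,f,p], logical=[f,p,p,B,g,D,b]
After op 11 (replace(3, 'o')): offset=5, physical=[p,o,g,D,b,f,p], logical=[f,p,p,o,g,D,b]

Answer: g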